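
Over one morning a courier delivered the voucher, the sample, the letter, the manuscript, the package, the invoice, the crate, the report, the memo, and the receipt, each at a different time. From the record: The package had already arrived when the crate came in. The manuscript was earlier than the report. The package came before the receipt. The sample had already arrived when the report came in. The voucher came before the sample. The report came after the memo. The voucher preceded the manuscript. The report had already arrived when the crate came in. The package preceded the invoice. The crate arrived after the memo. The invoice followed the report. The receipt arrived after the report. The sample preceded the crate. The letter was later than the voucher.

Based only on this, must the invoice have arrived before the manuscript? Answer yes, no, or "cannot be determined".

no

Tracing the constraints gives the manuscript → the report → the invoice, so the manuscript must come before the invoice.
That means the invoice cannot be before the manuscript.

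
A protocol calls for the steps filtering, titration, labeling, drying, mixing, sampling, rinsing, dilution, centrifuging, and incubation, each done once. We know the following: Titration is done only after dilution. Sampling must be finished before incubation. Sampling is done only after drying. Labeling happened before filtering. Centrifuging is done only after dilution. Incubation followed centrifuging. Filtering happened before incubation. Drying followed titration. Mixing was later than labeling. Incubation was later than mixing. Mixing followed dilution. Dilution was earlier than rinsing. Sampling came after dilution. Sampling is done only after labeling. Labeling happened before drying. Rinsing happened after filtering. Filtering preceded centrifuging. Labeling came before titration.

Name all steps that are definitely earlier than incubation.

centrifuging, dilution, drying, filtering, labeling, mixing, sampling, titration

Directly stated before incubation: centrifuging, filtering, mixing, and sampling.
Dilution reaches incubation via dilution → sampling → incubation.
Drying reaches incubation via drying → sampling → incubation.
Labeling reaches incubation via labeling → filtering → incubation.
Likewise titration reaches incubation by chaining the stated constraints.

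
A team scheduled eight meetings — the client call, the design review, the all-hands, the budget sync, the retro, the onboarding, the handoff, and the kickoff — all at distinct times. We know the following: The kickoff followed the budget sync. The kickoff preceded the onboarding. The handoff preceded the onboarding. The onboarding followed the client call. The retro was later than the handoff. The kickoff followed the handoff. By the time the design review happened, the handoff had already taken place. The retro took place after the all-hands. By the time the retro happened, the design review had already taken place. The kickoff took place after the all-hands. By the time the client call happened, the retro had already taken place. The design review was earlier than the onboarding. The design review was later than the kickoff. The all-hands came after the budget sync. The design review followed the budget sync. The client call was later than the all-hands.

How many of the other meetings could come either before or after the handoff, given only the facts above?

2

Forced after the handoff: the client call, the design review, the kickoff, the onboarding, and the retro.
That leaves the all-hands and the budget sync with no forced order relative to the handoff — 2.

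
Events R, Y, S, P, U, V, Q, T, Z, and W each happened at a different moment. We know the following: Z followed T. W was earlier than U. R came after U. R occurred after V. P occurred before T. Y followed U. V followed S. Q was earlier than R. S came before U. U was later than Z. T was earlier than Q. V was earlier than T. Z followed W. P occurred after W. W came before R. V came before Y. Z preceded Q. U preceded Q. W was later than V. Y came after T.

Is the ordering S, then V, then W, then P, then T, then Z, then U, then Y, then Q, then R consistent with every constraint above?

Check each stated constraint against the proposed order — e.g. W is ahead of R; V is ahead of R. Every pair is in the required order; nothing is violated.

yes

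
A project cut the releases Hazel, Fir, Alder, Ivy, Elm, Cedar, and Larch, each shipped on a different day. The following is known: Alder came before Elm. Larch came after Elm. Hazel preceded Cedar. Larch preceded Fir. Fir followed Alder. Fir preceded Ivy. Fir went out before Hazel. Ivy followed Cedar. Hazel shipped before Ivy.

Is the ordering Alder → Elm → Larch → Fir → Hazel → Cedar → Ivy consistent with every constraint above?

Check each stated constraint against the proposed order — e.g. Alder is ahead of Fir; Fir is ahead of Ivy. Every pair is in the required order; nothing is violated.

yes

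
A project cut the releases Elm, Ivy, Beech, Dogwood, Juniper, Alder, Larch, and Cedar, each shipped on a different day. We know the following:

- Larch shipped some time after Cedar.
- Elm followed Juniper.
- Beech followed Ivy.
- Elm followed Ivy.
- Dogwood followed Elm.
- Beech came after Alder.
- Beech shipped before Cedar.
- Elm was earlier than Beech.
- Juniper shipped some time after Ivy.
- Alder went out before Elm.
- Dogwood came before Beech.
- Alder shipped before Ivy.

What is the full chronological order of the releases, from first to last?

The constraints fix every adjacent pair, so only one ordering works:
Alder → Ivy → Juniper → Elm → Dogwood → Beech → Cedar → Larch.

Alder, Ivy, Juniper, Elm, Dogwood, Beech, Cedar, Larch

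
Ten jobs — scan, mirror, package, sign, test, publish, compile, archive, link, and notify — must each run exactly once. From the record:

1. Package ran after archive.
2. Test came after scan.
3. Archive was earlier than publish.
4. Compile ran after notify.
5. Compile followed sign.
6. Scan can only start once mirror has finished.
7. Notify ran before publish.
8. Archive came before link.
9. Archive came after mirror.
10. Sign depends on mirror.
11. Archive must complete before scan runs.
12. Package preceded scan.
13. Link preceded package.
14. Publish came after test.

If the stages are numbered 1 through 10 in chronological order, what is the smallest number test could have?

6

Archive, link, mirror, package, and scan must all come before test — 5 forced predecessors.
Nothing else is forced ahead of test, so its earliest slot is position 5 + 1 = 6.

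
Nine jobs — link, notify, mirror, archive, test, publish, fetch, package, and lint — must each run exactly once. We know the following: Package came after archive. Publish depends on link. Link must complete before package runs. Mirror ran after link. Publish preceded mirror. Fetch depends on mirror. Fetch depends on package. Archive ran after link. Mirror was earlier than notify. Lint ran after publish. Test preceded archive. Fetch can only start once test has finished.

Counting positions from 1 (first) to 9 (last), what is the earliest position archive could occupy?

Link and test must both come before archive — 2 forced predecessors.
Nothing else is forced ahead of archive, so its earliest slot is position 2 + 1 = 3.

3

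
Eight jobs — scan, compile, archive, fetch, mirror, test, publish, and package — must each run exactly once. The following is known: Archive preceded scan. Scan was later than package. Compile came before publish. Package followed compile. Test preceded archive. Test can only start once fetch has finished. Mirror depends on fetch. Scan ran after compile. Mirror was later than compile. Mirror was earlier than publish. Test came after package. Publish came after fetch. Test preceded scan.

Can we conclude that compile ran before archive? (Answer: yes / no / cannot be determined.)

yes

Chain the constraints: compile → package → test → archive. Each link is directly stated, so compile comes before archive.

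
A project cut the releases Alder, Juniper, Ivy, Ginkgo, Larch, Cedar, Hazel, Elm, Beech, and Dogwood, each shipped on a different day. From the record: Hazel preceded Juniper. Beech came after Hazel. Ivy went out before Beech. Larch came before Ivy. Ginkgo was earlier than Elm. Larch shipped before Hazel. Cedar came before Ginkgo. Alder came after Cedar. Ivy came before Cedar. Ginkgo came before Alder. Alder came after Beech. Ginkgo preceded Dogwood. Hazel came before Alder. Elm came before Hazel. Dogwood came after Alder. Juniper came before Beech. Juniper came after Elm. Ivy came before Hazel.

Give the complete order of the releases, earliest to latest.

Larch, Ivy, Cedar, Ginkgo, Elm, Hazel, Juniper, Beech, Alder, Dogwood

The constraints fix every adjacent pair, so only one ordering works:
Larch → Ivy → Cedar → Ginkgo → Elm → Hazel → Juniper → Beech → Alder → Dogwood.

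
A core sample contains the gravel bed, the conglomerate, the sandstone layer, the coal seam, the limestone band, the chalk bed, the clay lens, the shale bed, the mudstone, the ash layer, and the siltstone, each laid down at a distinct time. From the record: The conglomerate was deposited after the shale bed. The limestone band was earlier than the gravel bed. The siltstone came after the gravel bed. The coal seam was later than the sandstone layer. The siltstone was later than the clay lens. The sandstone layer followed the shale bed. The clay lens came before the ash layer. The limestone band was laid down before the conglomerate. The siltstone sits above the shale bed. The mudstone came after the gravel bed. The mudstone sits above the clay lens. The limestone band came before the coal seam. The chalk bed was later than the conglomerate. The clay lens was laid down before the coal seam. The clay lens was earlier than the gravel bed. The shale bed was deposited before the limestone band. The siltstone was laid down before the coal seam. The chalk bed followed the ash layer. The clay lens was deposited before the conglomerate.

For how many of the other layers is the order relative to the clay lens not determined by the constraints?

Forced after the clay lens: the ash layer, the chalk bed, the coal seam, the conglomerate, the gravel bed, the mudstone, and the siltstone.
That leaves the limestone band, the sandstone layer, and the shale bed with no forced order relative to the clay lens — 3.

3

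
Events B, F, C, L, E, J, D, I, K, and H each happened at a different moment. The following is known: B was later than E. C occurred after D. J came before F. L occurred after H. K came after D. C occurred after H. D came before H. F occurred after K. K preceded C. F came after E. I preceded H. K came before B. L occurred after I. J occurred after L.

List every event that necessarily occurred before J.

Directly stated before J: L.
D reaches J via D → H → L → J.
H reaches J via H → L → J.
I reaches J via I → L → J.
No chain forces B (or any of the others) ahead of J.

D, H, I, L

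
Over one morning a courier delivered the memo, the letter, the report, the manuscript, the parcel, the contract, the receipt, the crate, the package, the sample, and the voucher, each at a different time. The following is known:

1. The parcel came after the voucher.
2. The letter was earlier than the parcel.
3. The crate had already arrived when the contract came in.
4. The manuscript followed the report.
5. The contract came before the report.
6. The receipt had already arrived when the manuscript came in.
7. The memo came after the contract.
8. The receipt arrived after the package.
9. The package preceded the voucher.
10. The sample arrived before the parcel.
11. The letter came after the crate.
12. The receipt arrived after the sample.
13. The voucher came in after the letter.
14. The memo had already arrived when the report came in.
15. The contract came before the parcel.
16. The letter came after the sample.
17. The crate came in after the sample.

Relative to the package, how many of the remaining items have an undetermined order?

Forced after the package: the manuscript, the parcel, the receipt, and the voucher.
That leaves the contract, the crate, the letter, the memo, the report, and the sample with no forced order relative to the package — 6.

6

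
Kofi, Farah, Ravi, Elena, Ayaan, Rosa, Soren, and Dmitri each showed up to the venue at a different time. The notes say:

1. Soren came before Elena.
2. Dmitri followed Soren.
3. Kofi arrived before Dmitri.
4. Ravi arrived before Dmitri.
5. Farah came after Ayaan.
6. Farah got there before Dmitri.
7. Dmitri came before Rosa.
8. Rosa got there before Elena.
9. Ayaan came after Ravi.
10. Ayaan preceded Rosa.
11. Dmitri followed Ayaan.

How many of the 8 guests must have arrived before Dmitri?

Directly stated before Dmitri: Ayaan, Farah, Kofi, Ravi, and Soren.
No chain forces Rosa (or any of the others) ahead of Dmitri.
That's Ayaan, Farah, Kofi, Ravi, and Soren — 5 in all.

5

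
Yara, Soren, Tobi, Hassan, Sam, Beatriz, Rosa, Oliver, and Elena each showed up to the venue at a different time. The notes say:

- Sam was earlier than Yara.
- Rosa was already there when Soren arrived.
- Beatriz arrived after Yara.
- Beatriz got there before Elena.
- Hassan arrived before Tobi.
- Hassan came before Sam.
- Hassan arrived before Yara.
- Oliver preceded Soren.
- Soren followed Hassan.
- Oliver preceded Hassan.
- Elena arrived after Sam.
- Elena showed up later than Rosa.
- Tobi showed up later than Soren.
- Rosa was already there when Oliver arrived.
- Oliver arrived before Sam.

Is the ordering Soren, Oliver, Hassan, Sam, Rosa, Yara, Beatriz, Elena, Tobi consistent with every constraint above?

The constraints require Hassan before Soren, but in the proposed sequence Soren appears ahead of Hassan. That one violation is enough.

no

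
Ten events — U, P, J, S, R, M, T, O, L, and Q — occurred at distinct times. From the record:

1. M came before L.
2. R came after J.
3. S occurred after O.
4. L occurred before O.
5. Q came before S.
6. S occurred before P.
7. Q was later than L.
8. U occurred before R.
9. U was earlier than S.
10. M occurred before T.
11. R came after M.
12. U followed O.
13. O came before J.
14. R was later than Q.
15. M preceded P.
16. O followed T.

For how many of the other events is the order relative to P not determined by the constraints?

Forced before P: L, M, O, Q, S, T, and U.
That leaves J and R with no forced order relative to P — 2.

2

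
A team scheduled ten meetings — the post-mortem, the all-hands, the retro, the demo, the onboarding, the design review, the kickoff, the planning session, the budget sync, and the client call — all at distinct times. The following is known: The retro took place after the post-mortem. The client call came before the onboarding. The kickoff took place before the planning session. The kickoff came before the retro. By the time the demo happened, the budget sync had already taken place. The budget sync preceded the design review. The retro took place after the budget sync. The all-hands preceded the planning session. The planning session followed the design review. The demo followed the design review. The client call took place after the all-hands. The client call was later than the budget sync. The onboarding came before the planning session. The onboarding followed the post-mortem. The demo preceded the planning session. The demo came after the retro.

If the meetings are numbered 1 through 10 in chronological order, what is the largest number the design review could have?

The design review must come before the demo and the planning session — 2 meetings forced after it.
Everything else can be placed before the design review in some valid order, so the design review can sit as late as position 10 − 2 = 8.

8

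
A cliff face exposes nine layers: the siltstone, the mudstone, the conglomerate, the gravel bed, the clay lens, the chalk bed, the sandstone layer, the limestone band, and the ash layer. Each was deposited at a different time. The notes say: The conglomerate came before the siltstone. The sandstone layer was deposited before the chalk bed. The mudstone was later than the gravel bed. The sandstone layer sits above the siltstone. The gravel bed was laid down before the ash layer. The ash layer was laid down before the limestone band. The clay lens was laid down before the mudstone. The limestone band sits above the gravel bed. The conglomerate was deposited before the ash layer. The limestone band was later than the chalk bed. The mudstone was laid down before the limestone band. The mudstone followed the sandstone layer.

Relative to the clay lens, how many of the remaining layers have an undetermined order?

6

Forced after the clay lens: the limestone band and the mudstone.
That leaves the ash layer, the chalk bed, the conglomerate, the gravel bed, the sandstone layer, and the siltstone with no forced order relative to the clay lens — 6.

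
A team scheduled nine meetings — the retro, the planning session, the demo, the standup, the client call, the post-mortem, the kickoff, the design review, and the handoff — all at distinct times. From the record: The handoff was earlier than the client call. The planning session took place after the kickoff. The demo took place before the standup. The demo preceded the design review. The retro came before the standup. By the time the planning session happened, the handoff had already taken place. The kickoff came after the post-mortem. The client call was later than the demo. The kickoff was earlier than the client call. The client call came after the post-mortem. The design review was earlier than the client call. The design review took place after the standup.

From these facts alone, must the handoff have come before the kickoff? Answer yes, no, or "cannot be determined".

No chain of stated constraints runs from the handoff to the kickoff, and none runs from the kickoff to the handoff either.
So the relative order of the handoff and the kickoff is not fixed by the given facts.

cannot be determined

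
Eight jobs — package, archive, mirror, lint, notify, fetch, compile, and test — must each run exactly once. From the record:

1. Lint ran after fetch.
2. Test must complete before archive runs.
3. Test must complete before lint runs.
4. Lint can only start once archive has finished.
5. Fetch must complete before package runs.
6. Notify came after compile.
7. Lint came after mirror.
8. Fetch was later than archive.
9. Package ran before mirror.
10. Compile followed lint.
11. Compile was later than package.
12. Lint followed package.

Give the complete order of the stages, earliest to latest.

test, archive, fetch, package, mirror, lint, compile, notify

The constraints fix every adjacent pair, so only one ordering works:
test → archive → fetch → package → mirror → lint → compile → notify.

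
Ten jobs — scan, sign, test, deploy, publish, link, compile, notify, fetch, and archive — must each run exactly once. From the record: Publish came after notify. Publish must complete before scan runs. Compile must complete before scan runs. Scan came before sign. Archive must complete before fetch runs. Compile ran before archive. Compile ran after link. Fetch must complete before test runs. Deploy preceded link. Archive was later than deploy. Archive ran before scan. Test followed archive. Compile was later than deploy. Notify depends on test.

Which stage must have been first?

deploy

Deploy has a chain of constraints placing it before every other stage, so deploy must be first.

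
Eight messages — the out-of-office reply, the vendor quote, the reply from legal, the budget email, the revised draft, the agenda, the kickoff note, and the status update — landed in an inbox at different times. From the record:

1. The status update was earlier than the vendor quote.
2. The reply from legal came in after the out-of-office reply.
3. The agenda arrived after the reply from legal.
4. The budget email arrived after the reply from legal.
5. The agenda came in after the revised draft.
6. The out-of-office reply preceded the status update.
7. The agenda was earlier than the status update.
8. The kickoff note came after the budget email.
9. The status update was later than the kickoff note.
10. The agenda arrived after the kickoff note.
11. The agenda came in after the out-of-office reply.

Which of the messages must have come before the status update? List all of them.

Directly stated before the status update: the agenda, the kickoff note, and the out-of-office reply.
The budget email reaches the status update via the budget email → the kickoff note → the status update.
The reply from legal reaches the status update via the reply from legal → the agenda → the status update.
The revised draft reaches the status update via the revised draft → the agenda → the status update.
No chain forces the vendor quote ahead of the status update.

the agenda, the budget email, the kickoff note, the out-of-office reply, the reply from legal, the revised draft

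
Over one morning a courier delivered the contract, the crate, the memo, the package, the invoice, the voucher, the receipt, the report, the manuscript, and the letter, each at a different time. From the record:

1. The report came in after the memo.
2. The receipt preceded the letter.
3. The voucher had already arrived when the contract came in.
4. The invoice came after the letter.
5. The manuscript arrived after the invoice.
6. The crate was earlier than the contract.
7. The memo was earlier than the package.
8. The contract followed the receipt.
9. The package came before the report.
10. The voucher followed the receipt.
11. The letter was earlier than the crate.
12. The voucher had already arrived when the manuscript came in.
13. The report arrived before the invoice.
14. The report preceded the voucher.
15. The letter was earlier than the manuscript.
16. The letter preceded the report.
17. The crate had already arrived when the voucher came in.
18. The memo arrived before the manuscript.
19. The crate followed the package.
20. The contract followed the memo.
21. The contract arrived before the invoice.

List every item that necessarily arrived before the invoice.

the contract, the crate, the letter, the memo, the package, the receipt, the report, the voucher

Directly stated before the invoice: the contract, the letter, and the report.
The crate reaches the invoice via the crate → the contract → the invoice.
The memo reaches the invoice via the memo → the contract → the invoice.
The package reaches the invoice via the package → the report → the invoice.
Likewise the receipt and the voucher each reach the invoice by chaining the stated constraints.
No chain forces the manuscript ahead of the invoice.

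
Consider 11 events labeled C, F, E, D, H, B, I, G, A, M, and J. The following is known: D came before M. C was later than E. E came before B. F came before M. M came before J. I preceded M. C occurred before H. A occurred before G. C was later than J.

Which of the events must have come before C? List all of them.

D, E, F, I, J, M

Directly stated before C: E and J.
D reaches C via D → M → J → C.
F reaches C via F → M → J → C.
I reaches C via I → M → J → C.
Likewise M reaches C by chaining the stated constraints.
No chain forces A (or any of the others) ahead of C.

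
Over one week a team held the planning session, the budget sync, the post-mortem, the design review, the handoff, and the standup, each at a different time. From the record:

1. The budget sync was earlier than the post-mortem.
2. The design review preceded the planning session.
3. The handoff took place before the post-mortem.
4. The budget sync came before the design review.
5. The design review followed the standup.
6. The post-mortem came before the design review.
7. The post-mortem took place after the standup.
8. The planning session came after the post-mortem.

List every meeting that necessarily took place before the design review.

Directly stated before the design review: the budget sync, the post-mortem, and the standup.
The handoff reaches the design review via the handoff → the post-mortem → the design review.

the budget sync, the handoff, the post-mortem, the standup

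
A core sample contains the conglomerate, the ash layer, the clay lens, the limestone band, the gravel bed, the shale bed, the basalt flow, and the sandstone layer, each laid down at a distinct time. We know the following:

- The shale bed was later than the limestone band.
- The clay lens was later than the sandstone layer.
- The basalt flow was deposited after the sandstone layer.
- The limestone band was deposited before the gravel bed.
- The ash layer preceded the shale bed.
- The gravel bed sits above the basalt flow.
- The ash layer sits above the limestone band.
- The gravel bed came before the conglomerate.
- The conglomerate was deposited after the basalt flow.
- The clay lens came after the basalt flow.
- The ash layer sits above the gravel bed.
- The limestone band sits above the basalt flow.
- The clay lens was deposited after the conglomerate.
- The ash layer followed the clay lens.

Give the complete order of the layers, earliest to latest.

the sandstone layer, the basalt flow, the limestone band, the gravel bed, the conglomerate, the clay lens, the ash layer, the shale bed

The constraints fix every adjacent pair, so only one ordering works:
the sandstone layer → the basalt flow → the limestone band → the gravel bed → the conglomerate → the clay lens → the ash layer → the shale bed.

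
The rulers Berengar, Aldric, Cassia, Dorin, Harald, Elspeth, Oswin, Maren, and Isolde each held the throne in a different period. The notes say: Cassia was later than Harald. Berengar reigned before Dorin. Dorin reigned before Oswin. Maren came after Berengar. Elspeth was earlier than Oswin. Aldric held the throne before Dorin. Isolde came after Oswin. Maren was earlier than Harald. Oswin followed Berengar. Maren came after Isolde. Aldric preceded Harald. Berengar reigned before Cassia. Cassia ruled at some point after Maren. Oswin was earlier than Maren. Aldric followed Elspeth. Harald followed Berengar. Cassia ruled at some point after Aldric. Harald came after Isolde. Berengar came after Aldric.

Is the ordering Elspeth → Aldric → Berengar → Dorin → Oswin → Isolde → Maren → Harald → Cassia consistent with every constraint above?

Check each stated constraint against the proposed order — e.g. Berengar is ahead of Cassia; Aldric is ahead of Cassia. Every pair is in the required order; nothing is violated.

yes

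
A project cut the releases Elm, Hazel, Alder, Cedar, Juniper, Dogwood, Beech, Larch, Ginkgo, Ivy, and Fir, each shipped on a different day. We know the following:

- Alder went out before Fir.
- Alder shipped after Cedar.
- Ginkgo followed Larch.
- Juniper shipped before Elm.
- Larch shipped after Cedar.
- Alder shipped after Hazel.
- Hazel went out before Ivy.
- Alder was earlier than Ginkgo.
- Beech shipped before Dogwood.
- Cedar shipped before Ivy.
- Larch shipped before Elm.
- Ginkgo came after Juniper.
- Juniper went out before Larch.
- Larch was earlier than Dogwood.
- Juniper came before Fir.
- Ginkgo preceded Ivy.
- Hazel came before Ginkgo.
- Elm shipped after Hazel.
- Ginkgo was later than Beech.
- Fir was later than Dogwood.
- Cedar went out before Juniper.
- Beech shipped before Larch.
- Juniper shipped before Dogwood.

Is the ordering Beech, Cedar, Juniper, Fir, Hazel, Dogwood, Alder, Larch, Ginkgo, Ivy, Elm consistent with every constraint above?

The constraints require Dogwood before Fir, but in the proposed sequence Fir appears ahead of Dogwood. That one violation is enough.

no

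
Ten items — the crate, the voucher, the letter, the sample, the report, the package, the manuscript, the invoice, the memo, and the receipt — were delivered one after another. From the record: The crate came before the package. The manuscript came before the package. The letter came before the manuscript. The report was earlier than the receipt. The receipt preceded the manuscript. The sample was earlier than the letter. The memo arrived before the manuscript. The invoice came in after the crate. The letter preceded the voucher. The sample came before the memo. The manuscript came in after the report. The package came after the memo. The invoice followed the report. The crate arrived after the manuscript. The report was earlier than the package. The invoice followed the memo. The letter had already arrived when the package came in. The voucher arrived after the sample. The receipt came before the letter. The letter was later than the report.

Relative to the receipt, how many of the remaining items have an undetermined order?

Forced before the receipt: the report; forced after the receipt: the crate, the invoice, the letter, the manuscript, the package, and the voucher.
That leaves the memo and the sample with no forced order relative to the receipt — 2.

2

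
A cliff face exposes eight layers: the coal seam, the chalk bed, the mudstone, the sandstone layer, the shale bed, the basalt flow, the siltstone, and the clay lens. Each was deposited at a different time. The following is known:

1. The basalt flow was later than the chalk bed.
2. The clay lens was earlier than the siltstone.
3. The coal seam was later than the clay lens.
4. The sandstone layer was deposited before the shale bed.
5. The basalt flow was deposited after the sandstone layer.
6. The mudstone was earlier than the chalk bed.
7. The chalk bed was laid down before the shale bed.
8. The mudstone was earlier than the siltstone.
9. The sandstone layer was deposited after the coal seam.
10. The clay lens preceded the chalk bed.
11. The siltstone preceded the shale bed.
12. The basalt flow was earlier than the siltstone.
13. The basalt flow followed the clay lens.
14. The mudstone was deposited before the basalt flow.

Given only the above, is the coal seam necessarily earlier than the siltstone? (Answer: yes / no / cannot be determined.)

yes

Chain the constraints: the coal seam → the sandstone layer → the basalt flow → the siltstone. Each link is directly stated, so the coal seam comes before the siltstone.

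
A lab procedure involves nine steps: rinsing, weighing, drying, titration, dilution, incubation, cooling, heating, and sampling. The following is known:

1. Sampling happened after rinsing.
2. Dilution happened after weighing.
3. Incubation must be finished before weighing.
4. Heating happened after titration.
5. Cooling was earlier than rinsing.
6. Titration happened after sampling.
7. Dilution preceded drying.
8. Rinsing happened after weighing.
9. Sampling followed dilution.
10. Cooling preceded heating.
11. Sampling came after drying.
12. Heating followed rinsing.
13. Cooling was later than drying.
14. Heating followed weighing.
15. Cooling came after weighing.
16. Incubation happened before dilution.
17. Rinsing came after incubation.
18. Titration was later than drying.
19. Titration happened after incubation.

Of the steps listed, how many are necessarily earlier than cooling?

Directly stated before cooling: drying and weighing.
Dilution reaches cooling via dilution → drying → cooling.
Incubation reaches cooling via incubation → weighing → cooling.
That's dilution, drying, incubation, and weighing — 4 in all.

4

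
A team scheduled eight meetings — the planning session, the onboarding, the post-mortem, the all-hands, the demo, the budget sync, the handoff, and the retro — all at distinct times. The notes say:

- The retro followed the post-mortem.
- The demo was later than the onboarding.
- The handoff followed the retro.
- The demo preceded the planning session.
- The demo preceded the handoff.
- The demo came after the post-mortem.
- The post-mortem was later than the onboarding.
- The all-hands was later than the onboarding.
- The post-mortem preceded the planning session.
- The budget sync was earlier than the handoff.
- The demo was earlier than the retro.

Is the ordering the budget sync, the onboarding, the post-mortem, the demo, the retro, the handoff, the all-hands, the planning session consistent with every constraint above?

Check each stated constraint against the proposed order — e.g. the budget sync is ahead of the handoff; the onboarding is ahead of the all-hands. Every pair is in the required order; nothing is violated.

yes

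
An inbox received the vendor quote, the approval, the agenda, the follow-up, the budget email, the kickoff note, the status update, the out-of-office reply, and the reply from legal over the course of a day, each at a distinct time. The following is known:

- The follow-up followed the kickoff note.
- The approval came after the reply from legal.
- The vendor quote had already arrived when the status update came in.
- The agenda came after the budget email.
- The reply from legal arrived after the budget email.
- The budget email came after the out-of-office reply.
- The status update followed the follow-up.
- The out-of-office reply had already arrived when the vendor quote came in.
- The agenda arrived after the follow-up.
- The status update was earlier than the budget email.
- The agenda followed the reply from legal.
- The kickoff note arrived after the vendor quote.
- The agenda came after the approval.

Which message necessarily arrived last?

Every other message has a chain of constraints placing it before the agenda, so the agenda is last.

the agenda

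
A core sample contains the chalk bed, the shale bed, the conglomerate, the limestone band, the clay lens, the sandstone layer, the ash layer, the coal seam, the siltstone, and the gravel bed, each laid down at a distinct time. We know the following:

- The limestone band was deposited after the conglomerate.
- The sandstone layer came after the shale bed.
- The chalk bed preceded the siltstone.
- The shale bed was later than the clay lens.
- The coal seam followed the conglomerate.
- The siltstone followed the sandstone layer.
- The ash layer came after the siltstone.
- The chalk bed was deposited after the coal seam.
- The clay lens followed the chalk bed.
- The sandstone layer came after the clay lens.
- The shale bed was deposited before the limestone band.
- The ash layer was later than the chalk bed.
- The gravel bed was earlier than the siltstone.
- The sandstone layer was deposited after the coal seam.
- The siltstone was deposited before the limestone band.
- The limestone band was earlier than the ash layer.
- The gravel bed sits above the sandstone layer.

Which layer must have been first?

the conglomerate

The conglomerate has a chain of constraints placing it before every other layer, so the conglomerate must be first.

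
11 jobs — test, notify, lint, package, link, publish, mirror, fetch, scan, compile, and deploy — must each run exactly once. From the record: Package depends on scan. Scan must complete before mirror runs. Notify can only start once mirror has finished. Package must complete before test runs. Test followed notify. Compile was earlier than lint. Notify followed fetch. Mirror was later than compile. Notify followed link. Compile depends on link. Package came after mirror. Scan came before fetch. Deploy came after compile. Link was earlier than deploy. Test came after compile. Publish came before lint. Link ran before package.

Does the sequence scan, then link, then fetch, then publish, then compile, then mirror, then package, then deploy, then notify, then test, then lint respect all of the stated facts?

Check each stated constraint against the proposed order — e.g. link is ahead of notify; publish is ahead of lint. Every pair is in the required order; nothing is violated.

yes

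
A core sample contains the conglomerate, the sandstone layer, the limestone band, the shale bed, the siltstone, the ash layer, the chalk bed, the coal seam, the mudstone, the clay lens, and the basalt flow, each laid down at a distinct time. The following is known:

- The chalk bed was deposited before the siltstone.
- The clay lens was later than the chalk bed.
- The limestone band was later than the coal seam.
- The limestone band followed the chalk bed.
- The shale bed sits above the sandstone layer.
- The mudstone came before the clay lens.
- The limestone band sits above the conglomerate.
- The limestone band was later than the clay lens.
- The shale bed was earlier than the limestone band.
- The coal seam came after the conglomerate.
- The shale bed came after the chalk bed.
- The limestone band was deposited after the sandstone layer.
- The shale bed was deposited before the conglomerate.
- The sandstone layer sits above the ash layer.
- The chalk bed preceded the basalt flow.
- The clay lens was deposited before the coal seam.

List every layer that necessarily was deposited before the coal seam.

Directly stated before the coal seam: the clay lens and the conglomerate.
The ash layer reaches the coal seam via the ash layer → the sandstone layer → the shale bed → the conglomerate → the coal seam.
The chalk bed reaches the coal seam via the chalk bed → the clay lens → the coal seam.
The mudstone reaches the coal seam via the mudstone → the clay lens → the coal seam.
Likewise the sandstone layer and the shale bed each reach the coal seam by chaining the stated constraints.
No chain forces the limestone band (or any of the others) ahead of the coal seam.

the ash layer, the chalk bed, the clay lens, the conglomerate, the mudstone, the sandstone layer, the shale bed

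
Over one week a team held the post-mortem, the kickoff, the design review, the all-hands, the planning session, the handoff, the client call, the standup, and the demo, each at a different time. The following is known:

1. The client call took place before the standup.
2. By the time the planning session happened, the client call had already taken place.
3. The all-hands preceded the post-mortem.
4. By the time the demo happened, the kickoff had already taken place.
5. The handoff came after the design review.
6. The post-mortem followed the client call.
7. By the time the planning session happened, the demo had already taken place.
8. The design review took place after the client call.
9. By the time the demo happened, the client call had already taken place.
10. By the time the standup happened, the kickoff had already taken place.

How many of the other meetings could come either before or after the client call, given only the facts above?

2

Forced after the client call: the demo, the design review, the handoff, the planning session, the post-mortem, and the standup.
That leaves the all-hands and the kickoff with no forced order relative to the client call — 2.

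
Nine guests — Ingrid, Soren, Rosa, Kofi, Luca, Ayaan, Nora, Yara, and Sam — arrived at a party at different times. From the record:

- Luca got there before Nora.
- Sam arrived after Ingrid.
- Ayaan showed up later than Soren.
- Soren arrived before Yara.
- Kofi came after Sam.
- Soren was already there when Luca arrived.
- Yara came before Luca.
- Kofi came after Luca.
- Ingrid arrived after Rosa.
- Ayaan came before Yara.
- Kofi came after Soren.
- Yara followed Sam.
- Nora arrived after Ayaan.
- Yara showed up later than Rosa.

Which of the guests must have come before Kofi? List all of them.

Directly stated before Kofi: Luca, Sam, and Soren.
Ayaan reaches Kofi via Ayaan → Yara → Luca → Kofi.
Ingrid reaches Kofi via Ingrid → Sam → Kofi.
Rosa reaches Kofi via Rosa → Yara → Luca → Kofi.
Likewise Yara reaches Kofi by chaining the stated constraints.
No chain forces Nora ahead of Kofi.

Ayaan, Ingrid, Luca, Rosa, Sam, Soren, Yara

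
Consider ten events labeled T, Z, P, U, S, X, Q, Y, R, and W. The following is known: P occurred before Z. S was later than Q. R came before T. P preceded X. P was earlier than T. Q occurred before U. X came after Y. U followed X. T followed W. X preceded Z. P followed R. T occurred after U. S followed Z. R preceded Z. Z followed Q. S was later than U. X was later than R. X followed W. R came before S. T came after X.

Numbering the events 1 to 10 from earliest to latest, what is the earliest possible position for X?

5

P, R, W, and Y must all come before X — 4 forced predecessors.
Nothing else is forced ahead of X, so its earliest slot is position 4 + 1 = 5.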